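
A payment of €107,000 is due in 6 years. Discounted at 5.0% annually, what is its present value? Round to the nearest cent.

€79,845.05

Discount factor = (1+0.05)^(−6) = 0.746215; PV = 107,000 × 0.746215 = 79,845.0474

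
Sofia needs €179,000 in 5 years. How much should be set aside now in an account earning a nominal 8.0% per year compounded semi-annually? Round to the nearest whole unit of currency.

€120,926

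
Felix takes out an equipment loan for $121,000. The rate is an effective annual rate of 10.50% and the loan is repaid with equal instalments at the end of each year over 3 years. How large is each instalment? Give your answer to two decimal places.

Annuity-PV factor = 2.465123; PMT = 121000 / 2.465123 = 49,084.7626

$49,084.76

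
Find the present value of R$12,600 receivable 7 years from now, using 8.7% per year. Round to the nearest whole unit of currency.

R$7,027

Discount factor = (1+0.087)^(−7) = 0.557690; PV = 12,600 × 0.557690 = 7,026.8994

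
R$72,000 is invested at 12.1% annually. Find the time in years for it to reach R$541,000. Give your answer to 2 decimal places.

n = ln(541000/72000) / ln(1+0.121) = ln(7.51389) / 0.114221 = 17.6566 years

17.66 years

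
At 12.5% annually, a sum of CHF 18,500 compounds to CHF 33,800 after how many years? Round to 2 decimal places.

n = ln(33800/18500) / ln(1+0.125) = ln(1.82703) / 0.117783 = 5.1170 years

5.12 years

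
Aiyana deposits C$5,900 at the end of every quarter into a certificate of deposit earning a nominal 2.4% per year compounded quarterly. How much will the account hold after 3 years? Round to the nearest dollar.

With 4 periods per year: i = 0.006, n = 12.
FV = PMT · [(1+i)^n − 1] / i = 5900 · 12.404028 = 73,183.7649

C$73,184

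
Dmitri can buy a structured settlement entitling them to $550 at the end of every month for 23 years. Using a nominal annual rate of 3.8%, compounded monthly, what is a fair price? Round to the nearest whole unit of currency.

$101,109

Periodic rate i = 0.038/12 = 0.00316667; n = 23 × 12 = 276 periods.
PV = PMT · [1 − (1+i)^(−n)] / i = 550 · 183.835037 = 101,109.2702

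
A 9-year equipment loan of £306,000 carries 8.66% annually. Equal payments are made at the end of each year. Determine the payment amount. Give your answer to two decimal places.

PMT = 306000 / ( [1 − (1+0.0866)^(−9)] / 0.0866 ) = 306000 / 6.079013 = 50,337.1187

£50,337.12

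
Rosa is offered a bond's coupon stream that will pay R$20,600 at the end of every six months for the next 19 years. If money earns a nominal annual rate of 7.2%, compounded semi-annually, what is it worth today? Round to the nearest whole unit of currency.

R$422,979

i = 0.072/2 = 0.036 per half-year; n = 19·2 = 38.
PV = 20600 × [1 − (1+0.036)^(−38)] / 0.036 = 20600 × 20.532971 = 422,979.2072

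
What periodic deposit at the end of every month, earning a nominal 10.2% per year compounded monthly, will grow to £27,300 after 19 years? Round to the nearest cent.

£39.41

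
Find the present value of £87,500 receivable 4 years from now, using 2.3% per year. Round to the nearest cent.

£79,892.41

PV = FV·(1+i)^(−n) = 87,500 × 0.913056 = 79,892.4093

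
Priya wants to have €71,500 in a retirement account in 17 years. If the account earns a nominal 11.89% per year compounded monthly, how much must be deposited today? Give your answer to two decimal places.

€9,567.25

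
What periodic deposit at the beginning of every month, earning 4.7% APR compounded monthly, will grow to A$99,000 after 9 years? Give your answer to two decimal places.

Periodic rate i = 0.047/12 = 0.00391667; n = 9 × 12 = 108 periods.
PMT = 99000 / ( [(1+0.00391667)^108 − 1] / 0.00391667 × (1+i) ) = 99000 / 134.637673 = 735.3068

A$735.31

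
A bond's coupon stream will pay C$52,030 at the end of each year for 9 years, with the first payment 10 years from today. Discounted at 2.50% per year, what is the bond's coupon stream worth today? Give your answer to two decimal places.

C$332,081.38

PV at t=9 (ordinary 9-year annuity): 52030 × a(9|0.025) = 52030 × 7.970866 = 414,724.1335
PV₀ = 414,724.1335 / (1+0.025)^9 = 414,724.1335 / 1.248863 = 332,081.3760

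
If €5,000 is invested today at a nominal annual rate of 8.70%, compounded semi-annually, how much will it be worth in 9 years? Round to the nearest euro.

€10,761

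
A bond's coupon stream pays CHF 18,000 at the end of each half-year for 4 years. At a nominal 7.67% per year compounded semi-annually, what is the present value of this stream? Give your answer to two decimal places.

CHF 122,019.39

Periodic rate i = 0.0767/2 = 0.03835; n = 4 × 2 = 8 periods.
PV = 18000 × [1 − (1+0.03835)^(−8)] / 0.03835 = 18000 × 6.778855 = 122,019.3886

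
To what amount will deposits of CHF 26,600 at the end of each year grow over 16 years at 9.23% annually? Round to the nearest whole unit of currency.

CHF 895,262

FV = PMT · [(1+i)^n − 1] / i = 26600 · 33.656464 = 895,261.9336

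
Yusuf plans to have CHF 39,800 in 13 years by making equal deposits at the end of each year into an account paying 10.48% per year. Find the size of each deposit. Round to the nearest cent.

PMT = 39800 / ( [(1+0.1048)^13 − 1] / 0.1048 ) = 39800 / 25.317934 = 1,572.0082

CHF 1,572.01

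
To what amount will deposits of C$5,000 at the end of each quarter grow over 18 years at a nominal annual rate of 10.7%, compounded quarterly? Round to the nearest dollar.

C$1,063,647

With 4 periods per year: i = 0.02675, n = 72.
FV = PMT · [(1+i)^n − 1] / i = 5000 · 212.729349 = 1,063,646.7454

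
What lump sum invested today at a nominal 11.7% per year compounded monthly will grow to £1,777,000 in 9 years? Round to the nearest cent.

£623,146.77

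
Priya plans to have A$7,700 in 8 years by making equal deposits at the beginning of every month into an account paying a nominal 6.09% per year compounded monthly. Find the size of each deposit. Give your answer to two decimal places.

With 12 periods per year: i = 0.005075, n = 96.
FV-annuity factor × (1+i) = 123.925808; PMT = 7700 / 123.925808 = 62.1340

A$62.13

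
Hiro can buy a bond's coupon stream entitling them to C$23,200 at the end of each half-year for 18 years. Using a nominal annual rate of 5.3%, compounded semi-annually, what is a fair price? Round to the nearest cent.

C$534,027.47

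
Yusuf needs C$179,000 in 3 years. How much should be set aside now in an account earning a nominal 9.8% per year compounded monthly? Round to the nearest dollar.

C$133,564

With 12 periods per year: i = 0.00816667, n = 36.
PV = FV·(1+i)^(−n) = 179,000 × 0.746167 = 133,563.8726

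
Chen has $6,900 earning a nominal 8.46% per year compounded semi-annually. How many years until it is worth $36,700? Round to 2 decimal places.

20.17 years

Periodic rate i = 0.0846/2 = 0.0423.
n = ln(36700/6900) / ln(1+0.0423) = ln(5.31884) / 0.041430 = 40.3394 half-years
= 40.3394/2 years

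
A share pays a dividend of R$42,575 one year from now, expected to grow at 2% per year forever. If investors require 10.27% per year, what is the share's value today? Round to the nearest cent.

R$514,812.58

PV = D₁/(r − g) = 42575/(0.1027 − 0.02) = 514,812.5756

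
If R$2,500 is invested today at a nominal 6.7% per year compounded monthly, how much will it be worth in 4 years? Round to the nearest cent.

With 12 periods per year: i = 0.00558333, n = 48.
FV = PV·(1+i)^n = 2,500 × 1.306373 = 3,265.9325

R$3,265.93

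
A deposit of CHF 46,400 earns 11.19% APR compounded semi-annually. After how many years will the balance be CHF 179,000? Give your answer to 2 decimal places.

12.40 years

Periodic rate i = 0.1119/2 = 0.05595.
n = ln(179000/46400) / ln(1+0.05595) = ln(3.85776) / 0.054441 = 24.7991 half-years
= 24.7991/2 years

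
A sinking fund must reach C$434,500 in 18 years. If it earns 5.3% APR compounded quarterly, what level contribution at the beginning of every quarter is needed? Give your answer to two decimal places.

C$3,596.42

i = 0.053/4 = 0.01325 per quarter; n = 18·4 = 72.
PMT = 434500 / ( [(1+0.01325)^72 − 1] / 0.01325 × (1+i) ) = 434500 / 120.814556 = 3,596.4209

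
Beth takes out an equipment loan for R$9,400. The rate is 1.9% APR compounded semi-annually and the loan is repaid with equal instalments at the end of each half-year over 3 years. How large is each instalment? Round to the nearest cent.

R$1,619.17

i = 0.019/2 = 0.0095 per half-year; n = 3·2 = 6.
Annuity-PV factor = 5.805448; PMT = 9400 / 5.805448 = 1,619.1688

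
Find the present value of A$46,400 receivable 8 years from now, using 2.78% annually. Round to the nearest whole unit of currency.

PV = FV·(1+i)^(−n) = 46,400 × 0.803029 = 37,260.5339

A$37,261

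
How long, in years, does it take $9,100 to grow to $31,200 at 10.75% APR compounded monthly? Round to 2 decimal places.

Periodic rate i = 0.1075/12 = 0.00895833.
n = ln(31200/9100) / ln(1+0.00895833) = ln(3.42857) / 0.008918 = 138.1568 months
= 138.1568/12 years

11.51 years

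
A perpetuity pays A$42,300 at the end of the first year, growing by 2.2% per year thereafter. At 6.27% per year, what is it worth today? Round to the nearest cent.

A$1,039,312.04

PV = PMT / (i − g) = 42300 / (0.0627 − 0.022) = 42300 / 0.040700 = 1,039,312.0393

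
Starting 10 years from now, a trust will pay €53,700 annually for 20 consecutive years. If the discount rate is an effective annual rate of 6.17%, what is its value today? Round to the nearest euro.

Value one period before first payment (t=9): 53700 × [1 − (1+0.0617)^(−20)] / 0.0617 = 53700 × 11.313292 = 607,523.7675
Discount back 9 years: 607,523.7675 × (1+0.0617)^(−9) = 607,523.7675 × 0.583423 = 354,443.4187

€354,443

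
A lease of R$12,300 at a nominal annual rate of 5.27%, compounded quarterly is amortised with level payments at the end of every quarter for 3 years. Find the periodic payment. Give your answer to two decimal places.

With 4 periods per year: i = 0.013175, n = 12.
Annuity-PV factor = 11.032539; PMT = 12300 / 11.032539 = 1,114.8839

R$1,114.88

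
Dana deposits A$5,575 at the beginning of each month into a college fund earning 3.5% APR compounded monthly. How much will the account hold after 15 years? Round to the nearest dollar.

With 12 periods per year: i = 0.00291667, n = 180.
Accumulation factor s(180|0.00291667) × (1+i) = 236.975200; FV = 5575 × 236.975200 = 1,321,136.7416
(Beginning-of-period payments → annuity-due factor ×(1+i).)

A$1,321,137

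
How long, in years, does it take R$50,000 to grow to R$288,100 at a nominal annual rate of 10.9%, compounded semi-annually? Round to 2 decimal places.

16.50 years

Periodic rate i = 0.109/2 = 0.0545.
(1+i)^n = 288100/50000 = 5.76200, so n = ln 5.76200 / ln 1.0545 = 33.0016 half-years
= 33.0016/2 years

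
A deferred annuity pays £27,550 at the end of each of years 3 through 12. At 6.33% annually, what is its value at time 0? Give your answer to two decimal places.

£176,575.51

Value one period before first payment (t=2): 27550 × [1 − (1+0.0633)^(−10)] / 0.0633 = 27550 × 7.246370 = 199,637.4936
PV₀ = 199,637.4936 / (1+0.0633)^2 = 199,637.4936 / 1.130607 = 176,575.5147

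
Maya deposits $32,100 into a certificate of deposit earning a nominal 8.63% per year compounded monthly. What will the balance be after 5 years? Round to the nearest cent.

$49,343.79

With 12 periods per year: i = 0.00719167, n = 60.
FV = 32,100 × (1 + 0.00719167)^60 = 49,343.7853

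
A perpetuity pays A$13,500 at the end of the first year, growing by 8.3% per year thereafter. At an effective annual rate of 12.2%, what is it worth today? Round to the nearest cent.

PV = PMT / (i − g) = 13500 / (0.122 − 0.083) = 13500 / 0.039000 = 346,153.8462

A$346,153.85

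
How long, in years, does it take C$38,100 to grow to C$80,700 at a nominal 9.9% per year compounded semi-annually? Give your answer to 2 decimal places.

7.77 years

Periodic rate i = 0.099/2 = 0.0495.
(1+i)^n = 80700/38100 = 2.11811, so n = ln 2.11811 / ln 1.0495 = 15.5343 half-years
= 15.5343/2 years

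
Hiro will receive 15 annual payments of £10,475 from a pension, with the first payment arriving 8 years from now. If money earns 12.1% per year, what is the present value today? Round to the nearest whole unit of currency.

£31,901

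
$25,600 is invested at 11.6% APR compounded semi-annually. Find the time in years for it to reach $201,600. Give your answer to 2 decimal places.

18.30 years

Periodic rate i = 0.116/2 = 0.058.
n = ln(201600/25600) / ln(1+0.058) = ln(7.87500) / 0.056380 = 36.6031 half-years
= 36.6031/2 years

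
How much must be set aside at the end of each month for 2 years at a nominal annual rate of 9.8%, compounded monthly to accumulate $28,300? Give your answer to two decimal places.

With 12 periods per year: i = 0.00816667, n = 24.
PMT = 28300 / ( [(1+0.00816667)^24 − 1] / 0.00816667 ) = 28300 / 26.394971 = 1,072.1739

$1,072.17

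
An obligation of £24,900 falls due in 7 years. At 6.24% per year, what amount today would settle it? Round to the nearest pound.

PV = 24,900 / (1 + 0.0624)^7 = 24,900 / 1.527624 = 16,299.8239

£16,300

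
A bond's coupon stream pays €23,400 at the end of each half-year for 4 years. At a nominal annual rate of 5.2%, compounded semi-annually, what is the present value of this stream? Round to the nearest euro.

€167,068

i = 0.052/2 = 0.026 per half-year; n = 4·2 = 8.
Annuity factor a(8|0.026) = 7.139662; PV = 23400 × 7.139662 = 167,068.1017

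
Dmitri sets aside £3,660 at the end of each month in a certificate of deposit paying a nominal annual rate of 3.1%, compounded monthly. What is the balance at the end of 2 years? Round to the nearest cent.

£90,499.69

Periodic rate i = 0.031/12 = 0.00258333; n = 2 × 12 = 24 periods.
FV = 3660 × [(1+0.00258333)^24 − 1] / 0.00258333 = 3660 × 24.726692 = 90,499.6945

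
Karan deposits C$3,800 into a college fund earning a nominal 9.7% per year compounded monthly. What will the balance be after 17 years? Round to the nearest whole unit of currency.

i = 0.097/12 = 0.00808333 per month; n = 17·12 = 204.
FV = 3,800 × (1 + 0.00808333)^204 = 19,636.1461

C$19,636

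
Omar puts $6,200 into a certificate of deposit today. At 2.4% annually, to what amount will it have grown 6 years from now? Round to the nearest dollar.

$7,148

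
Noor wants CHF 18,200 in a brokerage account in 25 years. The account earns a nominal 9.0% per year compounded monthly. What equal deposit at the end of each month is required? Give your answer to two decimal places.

i = 0.09/12 = 0.0075 per month; n = 25·12 = 300.
FV-annuity factor = 1121.121937; PMT = 18200 / 1121.121937 = 16.2337

CHF 16.23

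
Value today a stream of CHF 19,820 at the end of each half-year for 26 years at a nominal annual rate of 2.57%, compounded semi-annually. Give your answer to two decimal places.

Periodic rate i = 0.0257/2 = 0.01285; n = 26 × 2 = 52 periods.
PV = 19820 × [1 − (1+0.01285)^(−52)] / 0.01285 = 19820 × 37.757410 = 748,351.8725

CHF 748,351.87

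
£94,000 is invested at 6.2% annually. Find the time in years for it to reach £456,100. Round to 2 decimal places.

n = ln(456100/94000) / ln(1+0.062) = ln(4.85213) / 0.060154 = 26.2563 years

26.26 years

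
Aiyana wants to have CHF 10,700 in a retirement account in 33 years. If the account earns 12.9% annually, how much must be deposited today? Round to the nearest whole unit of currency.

CHF 195

PV = 10,700 / (1 + 0.129)^33 = 10,700 / 54.815084 = 195.2017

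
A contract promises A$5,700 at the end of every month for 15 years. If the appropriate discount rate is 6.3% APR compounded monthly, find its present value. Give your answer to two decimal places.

A$662,674.87

i = 0.063/12 = 0.00525 per month; n = 15·12 = 180.
PV = 5700 × [1 − (1+0.00525)^(−180)] / 0.00525 = 5700 × 116.258749 = 662,674.8708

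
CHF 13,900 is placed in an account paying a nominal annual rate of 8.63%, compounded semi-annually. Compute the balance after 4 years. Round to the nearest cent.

With 2 periods per year: i = 0.04315, n = 8.
13,900 × (1+0.04315)^8 = 13,900 × 1.402084 = 19,488.9706

CHF 19,488.97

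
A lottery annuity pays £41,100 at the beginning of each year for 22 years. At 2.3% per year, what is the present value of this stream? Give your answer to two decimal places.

Annuity factor a(22|0.023) × (1+i) = 17.508080; PV = 41100 × 17.508080 = 719,582.0955
(annuity-due: payments at period start, so ×(1+i).)

£719,582.10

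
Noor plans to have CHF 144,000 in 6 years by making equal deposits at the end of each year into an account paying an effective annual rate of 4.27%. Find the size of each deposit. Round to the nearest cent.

CHF 21,562.85

FV-annuity factor = 6.678154; PMT = 144000 / 6.678154 = 21,562.8460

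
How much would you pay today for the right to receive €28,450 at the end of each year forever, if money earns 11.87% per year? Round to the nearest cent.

€239,679.87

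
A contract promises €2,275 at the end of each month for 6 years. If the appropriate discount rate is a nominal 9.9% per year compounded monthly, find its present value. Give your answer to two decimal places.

With 12 periods per year: i = 0.00825, n = 72.
Annuity factor a(72|0.00825) = 54.125883; PV = 2275 × 54.125883 = 123,136.3829

€123,136.38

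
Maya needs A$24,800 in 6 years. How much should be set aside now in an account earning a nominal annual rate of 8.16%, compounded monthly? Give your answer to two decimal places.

A$15,224.42

With 12 periods per year: i = 0.0068, n = 72.
PV = 24,800 / (1 + 0.0068)^72 = 24,800 / 1.628962 = 15,224.4210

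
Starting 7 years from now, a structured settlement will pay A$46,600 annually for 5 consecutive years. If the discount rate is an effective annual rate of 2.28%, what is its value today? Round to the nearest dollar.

A$190,309

Value one period before first payment (t=6): 46600 × [1 − (1+0.0228)^(−5)] / 0.0228 = 46600 × 4.675398 = 217,873.5252
PV₀ = 217,873.5252 / (1+0.0228)^6 = 217,873.5252 / 1.144839 = 190,309.3580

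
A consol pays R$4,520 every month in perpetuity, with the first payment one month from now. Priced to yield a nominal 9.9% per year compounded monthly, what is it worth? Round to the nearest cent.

Periodic rate i = 0.099/12 = 0.00825.
PV = PMT / i = 4520 / 0.00825 = 547,878.7879

R$547,878.79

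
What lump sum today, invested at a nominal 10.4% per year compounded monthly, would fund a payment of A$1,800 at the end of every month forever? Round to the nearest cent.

A$207,692.31

Periodic rate i = 0.104/12 = 0.00866667.
PV = C/r = 1800/0.00866667 = 207,692.3077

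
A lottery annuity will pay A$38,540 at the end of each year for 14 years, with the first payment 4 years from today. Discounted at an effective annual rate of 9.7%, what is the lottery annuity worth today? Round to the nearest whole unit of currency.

A$218,625

PV at t=3 (ordinary 14-year annuity): 38540 × a(14|0.097) = 38540 × 7.488717 = 288,615.1709
PV₀ = 288,615.1709 / (1+0.097)^3 = 288,615.1709 / 1.320140 = 218,624.7234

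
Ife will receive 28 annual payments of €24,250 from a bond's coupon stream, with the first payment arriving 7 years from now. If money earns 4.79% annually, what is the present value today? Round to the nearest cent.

Value one period before first payment (t=6): 24250 × [1 − (1+0.0479)^(−28)] / 0.0479 = 24250 × 15.244226 = 369,672.4836
PV₀ = 369,672.4836 / (1+0.0479)^6 = 369,672.4836 / 1.324095 = 279,188.8586

€279,188.86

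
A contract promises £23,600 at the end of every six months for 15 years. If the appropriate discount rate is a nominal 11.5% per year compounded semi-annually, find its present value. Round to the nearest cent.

£333,728.16

Periodic rate i = 0.115/2 = 0.0575; n = 15 × 2 = 30 periods.
Annuity factor a(30|0.0575) = 14.141024; PV = 23600 × 14.141024 = 333,728.1572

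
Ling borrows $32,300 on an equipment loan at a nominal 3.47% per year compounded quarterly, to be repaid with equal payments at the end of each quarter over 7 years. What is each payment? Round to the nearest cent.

$1,304.31

With 4 periods per year: i = 0.008675, n = 28.
PMT = 32300 / ( [1 − (1+0.008675)^(−28)] / 0.008675 ) = 32300 / 24.764034 = 1,304.3109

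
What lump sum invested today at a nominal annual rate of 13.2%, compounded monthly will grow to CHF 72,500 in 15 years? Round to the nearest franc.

With 12 periods per year: i = 0.011, n = 180.
PV = 72,500 / (1 + 0.011)^180 = 72,500 / 7.164865 = 10,118.8230

CHF 10,119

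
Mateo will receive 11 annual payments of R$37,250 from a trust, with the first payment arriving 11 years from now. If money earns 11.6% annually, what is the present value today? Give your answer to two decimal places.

R$75,116.39

PV at t=10 (ordinary 11-year annuity): 37250 × a(11|0.116) = 37250 × 6.042969 = 225,100.5911
PV₀ = 225,100.5911 / (1+0.116)^10 = 225,100.5911 / 2.996691 = 75,116.3868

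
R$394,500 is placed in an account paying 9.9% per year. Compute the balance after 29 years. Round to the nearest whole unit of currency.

FV = 394,500 × (1 + 0.099)^29 = 6,095,089.5094

R$6,095,090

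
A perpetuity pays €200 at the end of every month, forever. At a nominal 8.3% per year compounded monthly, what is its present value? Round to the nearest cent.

Periodic rate i = 0.083/12 = 0.00691667.
PV = PMT / i = 200 / 0.00691667 = 28,915.6627

€28,915.66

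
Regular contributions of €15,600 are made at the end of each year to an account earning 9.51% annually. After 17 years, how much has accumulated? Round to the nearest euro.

€604,488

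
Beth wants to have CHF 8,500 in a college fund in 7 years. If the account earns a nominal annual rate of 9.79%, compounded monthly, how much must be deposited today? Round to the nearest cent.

Periodic rate i = 0.0979/12 = 0.00815833; n = 7 × 12 = 84 periods.
PV = FV·(1+i)^(−n) = 8,500 × 0.505342 = 4,295.4078

CHF 4,295.41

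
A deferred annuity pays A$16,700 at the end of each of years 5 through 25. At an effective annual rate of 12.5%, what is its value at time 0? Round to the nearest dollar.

A$76,375

PV at t=4 (ordinary 21-year annuity): 16700 × a(21|0.125) = 16700 × 7.325647 = 122,338.3121
Discount back 4 years: 122,338.3121 × (1+0.125)^(−4) = 122,338.3121 × 0.624295 = 76,375.2060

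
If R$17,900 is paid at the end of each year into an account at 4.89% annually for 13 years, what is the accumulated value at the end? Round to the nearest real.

FV = PMT · [(1+i)^n − 1] / i = 17900 · 17.589554 = 314,853.0201

R$314,853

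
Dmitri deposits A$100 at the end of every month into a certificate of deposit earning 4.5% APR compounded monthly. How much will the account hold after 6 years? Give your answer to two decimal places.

A$8,248.08

i = 0.045/12 = 0.00375 per month; n = 6·12 = 72.
FV = 100 × [(1+0.00375)^72 − 1] / 0.00375 = 100 × 82.480827 = 8,248.0827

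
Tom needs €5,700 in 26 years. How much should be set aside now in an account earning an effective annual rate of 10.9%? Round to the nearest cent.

€386.95

PV = 5,700 / (1 + 0.109)^26 = 5,700 / 14.730592 = 386.9498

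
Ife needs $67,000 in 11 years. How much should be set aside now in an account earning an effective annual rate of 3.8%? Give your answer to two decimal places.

PV = 67,000 / (1 + 0.038)^11 = 67,000 / 1.507200 = 44,453.2905

$44,453.29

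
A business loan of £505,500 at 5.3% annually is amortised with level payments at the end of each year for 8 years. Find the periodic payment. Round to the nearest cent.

Annuity-PV factor = 6.385551; PMT = 505500 / 6.385551 = 79,163.0932

£79,163.09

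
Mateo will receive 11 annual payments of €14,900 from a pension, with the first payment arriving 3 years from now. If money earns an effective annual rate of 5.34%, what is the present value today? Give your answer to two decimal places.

Value one period before first payment (t=2): 14900 × [1 − (1+0.0534)^(−11)] / 0.0534 = 14900 × 8.160064 = 121,584.9571
Discount back 2 years: 121,584.9571 × (1+0.0534)^(−2) = 121,584.9571 × 0.901184 = 109,570.3926

€109,570.39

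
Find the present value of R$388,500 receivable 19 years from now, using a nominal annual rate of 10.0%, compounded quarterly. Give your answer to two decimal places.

R$59,480.86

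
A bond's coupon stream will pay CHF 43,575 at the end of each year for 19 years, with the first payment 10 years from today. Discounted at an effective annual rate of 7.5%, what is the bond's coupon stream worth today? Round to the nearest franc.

CHF 226,350

PV at t=9 (ordinary 19-year annuity): 43575 × a(19|0.075) = 43575 × 9.959078 = 433,966.8331
PV₀ = 433,966.8331 / (1+0.075)^9 = 433,966.8331 / 1.917239 = 226,349.9279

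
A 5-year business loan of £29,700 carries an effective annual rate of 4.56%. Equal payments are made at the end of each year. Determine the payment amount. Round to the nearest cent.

£6,776.73

PMT = 29700 / ( [1 − (1+0.0456)^(−5)] / 0.0456 ) = 29700 / 4.382646 = 6,776.7273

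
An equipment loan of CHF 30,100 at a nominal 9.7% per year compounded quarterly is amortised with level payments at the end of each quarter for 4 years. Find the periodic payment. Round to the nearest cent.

i = 0.097/4 = 0.02425 per quarter; n = 4·4 = 16.
PMT = 30100 / ( [1 − (1+0.02425)^(−16)] / 0.02425 ) = 30100 / 13.131524 = 2,292.1939

CHF 2,292.19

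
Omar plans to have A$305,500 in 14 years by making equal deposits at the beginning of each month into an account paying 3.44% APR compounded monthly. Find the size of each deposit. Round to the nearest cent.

A$1,414.08

With 12 periods per year: i = 0.00286667, n = 168.
FV-annuity factor × (1+i) = 216.041043; PMT = 305500 / 216.041043 = 1,414.0832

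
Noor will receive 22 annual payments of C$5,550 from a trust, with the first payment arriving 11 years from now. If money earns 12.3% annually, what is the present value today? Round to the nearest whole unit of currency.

C$13,042

PV at t=10 (ordinary 22-year annuity): 5550 × a(22|0.123) = 5550 × 7.496591 = 41,606.0778
Discount back 10 years: 41,606.0778 × (1+0.123)^(−10) = 41,606.0778 × 0.313475 = 13,042.4510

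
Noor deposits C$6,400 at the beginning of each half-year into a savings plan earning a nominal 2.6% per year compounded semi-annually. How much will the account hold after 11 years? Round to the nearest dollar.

With 2 periods per year: i = 0.013, n = 22.
Accumulation factor s(22|0.013) × (1+i) = 25.608753; FV = 6400 × 25.608753 = 163,896.0204
Payments are at the start of each period, so multiply by (1+i).

C$163,896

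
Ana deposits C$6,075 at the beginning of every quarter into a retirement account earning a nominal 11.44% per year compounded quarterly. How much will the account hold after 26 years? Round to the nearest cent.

With 4 periods per year: i = 0.0286, n = 104.
FV = PMT · [(1+i)^n − 1] / i × (1+i) = 6075 · 639.368888 = 3,884,165.9929
(Beginning-of-period payments → annuity-due factor ×(1+i).)

C$3,884,165.99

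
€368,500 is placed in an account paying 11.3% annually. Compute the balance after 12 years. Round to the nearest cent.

FV = PV·(1+i)^n = 368,500 × 3.613616 = 1,331,617.4087

€1,331,617.41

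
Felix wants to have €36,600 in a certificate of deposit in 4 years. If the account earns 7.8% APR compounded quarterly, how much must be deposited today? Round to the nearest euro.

Periodic rate i = 0.078/4 = 0.0195; n = 4 × 4 = 16 periods.
PV = FV·(1+i)^(−n) = 36,600 × 0.734183 = 26,871.0974

€26,871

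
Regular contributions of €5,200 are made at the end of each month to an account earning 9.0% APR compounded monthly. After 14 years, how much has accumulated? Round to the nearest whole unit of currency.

€1,739,494

Periodic rate i = 0.09/12 = 0.0075; n = 14 × 12 = 168 periods.
FV = PMT · [(1+i)^n − 1] / i = 5200 · 334.518079 = 1,739,494.0129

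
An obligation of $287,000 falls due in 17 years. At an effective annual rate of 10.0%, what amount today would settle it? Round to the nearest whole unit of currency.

Discount factor = (1+0.1)^(−17) = 0.197845; PV = 287,000 × 0.197845 = 56,781.4200

$56,781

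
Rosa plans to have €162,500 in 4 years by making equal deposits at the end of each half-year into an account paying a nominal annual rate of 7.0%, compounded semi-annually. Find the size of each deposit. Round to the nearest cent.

€17,952.46

With 2 periods per year: i = 0.035, n = 8.
FV-annuity factor = 9.051687; PMT = 162500 / 9.051687 = 17,952.4551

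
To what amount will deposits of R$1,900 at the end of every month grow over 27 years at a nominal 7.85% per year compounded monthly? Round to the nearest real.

i = 0.0785/12 = 0.00654167 per month; n = 27·12 = 324.
FV = PMT · [(1+i)^n − 1] / i = 1900 · 1111.290863 = 2,111,452.6391

R$2,111,453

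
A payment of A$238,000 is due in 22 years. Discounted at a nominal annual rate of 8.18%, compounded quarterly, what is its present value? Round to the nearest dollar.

i = 0.0818/4 = 0.02045 per quarter; n = 22·4 = 88.
Discount factor = (1+0.02045)^(−88) = 0.168394; PV = 238,000 × 0.168394 = 40,077.8777

A$40,078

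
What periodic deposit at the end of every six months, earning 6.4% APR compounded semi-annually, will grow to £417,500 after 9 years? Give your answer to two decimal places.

Periodic rate i = 0.064/2 = 0.032; n = 9 × 2 = 18 periods.
PMT = 417500 / ( [(1+0.032)^18 − 1] / 0.032 ) = 417500 / 23.841497 = 17,511.4843

£17,511.48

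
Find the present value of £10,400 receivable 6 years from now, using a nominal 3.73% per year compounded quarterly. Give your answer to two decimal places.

£8,323.17

With 4 periods per year: i = 0.009325, n = 24.
Discount factor = (1+0.009325)^(−24) = 0.800305; PV = 10,400 × 0.800305 = 8,323.1670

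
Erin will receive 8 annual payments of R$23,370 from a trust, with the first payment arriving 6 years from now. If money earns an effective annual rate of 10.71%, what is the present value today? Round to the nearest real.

Value one period before first payment (t=5): 23370 × [1 − (1+0.1071)^(−8)] / 0.1071 = 23370 × 5.199780 = 121,518.8691
PV₀ = 121,518.8691 / (1+0.1071)^5 = 121,518.8691 / 1.663161 = 73,065.0129

R$73,065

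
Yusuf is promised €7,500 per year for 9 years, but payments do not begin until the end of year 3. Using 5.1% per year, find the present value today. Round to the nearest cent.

PV at t=2 (ordinary 9-year annuity): 7500 × a(9|0.051) = 7500 × 7.076276 = 53,072.0712
Discount back 2 years: 53,072.0712 × (1+0.051)^(−2) = 53,072.0712 × 0.905304 = 48,046.3726

€48,046.37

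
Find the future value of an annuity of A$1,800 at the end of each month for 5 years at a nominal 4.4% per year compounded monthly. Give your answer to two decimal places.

A$120,555.23

With 12 periods per year: i = 0.00366667, n = 60.
Accumulation factor s(60|0.00366667) = 66.975129; FV = 1800 × 66.975129 = 120,555.2319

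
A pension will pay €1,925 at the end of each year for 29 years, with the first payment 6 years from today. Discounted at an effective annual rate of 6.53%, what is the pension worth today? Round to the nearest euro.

€18,055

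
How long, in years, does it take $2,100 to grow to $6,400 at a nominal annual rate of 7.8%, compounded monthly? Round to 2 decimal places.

Periodic rate i = 0.078/12 = 0.0065.
n = ln(6400/2100) / ln(1+0.0065) = ln(3.04762) / 0.006479 = 171.9967 months
= 171.9967/12 years

14.33 years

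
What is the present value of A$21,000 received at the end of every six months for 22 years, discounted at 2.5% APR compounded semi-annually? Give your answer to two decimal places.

i = 0.025/2 = 0.0125 per half-year; n = 22·2 = 44.
PV = PMT · [1 − (1+i)^(−n)] / i = 21000 · 33.686395 = 707,414.3025

A$707,414.30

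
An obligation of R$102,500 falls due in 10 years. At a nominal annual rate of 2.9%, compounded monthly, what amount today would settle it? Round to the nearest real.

With 12 periods per year: i = 0.00241667, n = 120.
Discount factor = (1+0.00241667)^(−120) = 0.748525; PV = 102,500 × 0.748525 = 76,723.8531

R$76,724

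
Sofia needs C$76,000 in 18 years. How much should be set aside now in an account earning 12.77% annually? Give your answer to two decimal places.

C$8,736.33

PV = 76,000 / (1 + 0.1277)^18 = 76,000 / 8.699303 = 8,736.3323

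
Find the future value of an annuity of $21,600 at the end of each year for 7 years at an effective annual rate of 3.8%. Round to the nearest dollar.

$169,571

FV = 21600 × [(1+0.038)^7 − 1] / 0.038 = 21600 × 7.850505 = 169,570.9051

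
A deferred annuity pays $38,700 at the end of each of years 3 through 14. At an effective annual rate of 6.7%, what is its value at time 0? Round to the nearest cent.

PV at t=2 (ordinary 12-year annuity): 38700 × a(12|0.067) = 38700 × 8.071246 = 312,357.2150
Discount back 2 years: 312,357.2150 × (1+0.067)^(−2) = 312,357.2150 × 0.878357 = 274,361.2060

$274,361.21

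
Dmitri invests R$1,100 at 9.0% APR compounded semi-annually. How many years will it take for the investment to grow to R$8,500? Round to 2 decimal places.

Periodic rate i = 0.09/2 = 0.045.
n = ln(8500/1100) / ln(1+0.045) = ln(7.72727) / 0.044017 = 46.4539 half-years
= 46.4539/2 years

23.23 years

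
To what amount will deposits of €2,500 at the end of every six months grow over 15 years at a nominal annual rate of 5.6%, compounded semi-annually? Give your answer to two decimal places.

i = 0.056/2 = 0.028 per half-year; n = 15·2 = 30.
FV = PMT · [(1+i)^n − 1] / i = 2500 · 46.063512 = 115,158.7789

€115,158.78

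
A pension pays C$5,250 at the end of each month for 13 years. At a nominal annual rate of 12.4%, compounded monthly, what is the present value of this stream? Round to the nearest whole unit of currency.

C$405,870

i = 0.124/12 = 0.0103333 per month; n = 13·12 = 156.
PV = 5250 × [1 − (1+0.0103333)^(−156)] / 0.0103333 = 5250 × 77.308529 = 405,869.7799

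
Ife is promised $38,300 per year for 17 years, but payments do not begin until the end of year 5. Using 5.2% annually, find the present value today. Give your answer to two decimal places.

Value one period before first payment (t=4): 38300 × [1 − (1+0.052)^(−17)] / 0.052 = 38300 × 11.107533 = 425,418.5165
PV₀ = 425,418.5165 / (1+0.052)^4 = 425,418.5165 / 1.224794 = 347,338.9040

$347,338.90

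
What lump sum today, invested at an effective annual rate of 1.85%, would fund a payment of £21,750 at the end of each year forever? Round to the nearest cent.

£1,175,675.68

PV = C/r = 21750/0.0185 = 1,175,675.6757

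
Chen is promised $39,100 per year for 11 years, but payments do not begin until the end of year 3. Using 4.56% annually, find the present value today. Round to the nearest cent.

PV at t=2 (ordinary 11-year annuity): 39100 × a(11|0.0456) = 39100 × 8.501747 = 332,418.3126
PV₀ = 332,418.3126 / (1+0.0456)^2 = 332,418.3126 / 1.093279 = 304,056.1496

$304,056.15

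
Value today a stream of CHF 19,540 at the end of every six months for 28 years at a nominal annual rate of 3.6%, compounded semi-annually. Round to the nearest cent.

With 2 periods per year: i = 0.018, n = 56.
Annuity factor a(56|0.018) = 35.098085; PV = 19540 × 35.098085 = 685,816.5882

CHF 685,816.59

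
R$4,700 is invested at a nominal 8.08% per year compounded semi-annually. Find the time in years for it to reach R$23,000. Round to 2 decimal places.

Periodic rate i = 0.0808/2 = 0.0404.
(1+i)^n = 23000/4700 = 4.89362, so n = ln 4.89362 / ln 1.0404 = 40.0940 half-years
= 40.0940/2 years

20.05 years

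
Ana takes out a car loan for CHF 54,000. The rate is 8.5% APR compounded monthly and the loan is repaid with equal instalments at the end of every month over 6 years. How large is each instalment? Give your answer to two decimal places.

Periodic rate i = 0.085/12 = 0.00708333; n = 6 × 12 = 72 periods.
Annuity-PV factor = 56.248080; PMT = 54000 / 56.248080 = 960.0328

CHF 960.03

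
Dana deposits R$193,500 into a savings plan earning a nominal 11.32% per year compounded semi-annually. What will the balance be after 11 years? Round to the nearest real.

R$649,702

i = 0.1132/2 = 0.0566 per half-year; n = 11·2 = 22.
FV = 193,500 × (1 + 0.0566)^22 = 649,702.1577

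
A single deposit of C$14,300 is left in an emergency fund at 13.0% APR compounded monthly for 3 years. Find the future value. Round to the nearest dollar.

With 12 periods per year: i = 0.0108333, n = 36.
FV = 14,300 × (1 + 0.0108333)^36 = 21,076.5737

C$21,077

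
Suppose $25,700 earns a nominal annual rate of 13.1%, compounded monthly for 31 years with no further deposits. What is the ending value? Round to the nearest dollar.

i = 0.131/12 = 0.0109167 per month; n = 31·12 = 372.
25,700 × (1+0.0109167)^372 = 25,700 × 56.769188 = 1,458,968.1411

$1,458,968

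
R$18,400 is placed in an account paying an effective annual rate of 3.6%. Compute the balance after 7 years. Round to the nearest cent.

FV = 18,400 × (1 + 0.036)^7 = 23,568.7262

R$23,568.73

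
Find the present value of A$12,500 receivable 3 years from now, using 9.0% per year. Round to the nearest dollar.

A$9,652

PV = FV·(1+i)^(−n) = 12,500 × 0.772183 = 9,652.2935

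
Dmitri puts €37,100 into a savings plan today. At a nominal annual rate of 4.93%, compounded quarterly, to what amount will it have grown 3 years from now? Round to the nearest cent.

€42,974.76

i = 0.0493/4 = 0.012325 per quarter; n = 3·4 = 12.
FV = 37,100 × (1 + 0.012325)^12 = 42,974.7596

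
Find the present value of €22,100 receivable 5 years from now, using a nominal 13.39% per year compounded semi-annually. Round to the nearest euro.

Periodic rate i = 0.1339/2 = 0.06695; n = 5 × 2 = 10 periods.
PV = FV·(1+i)^(−n) = 22,100 × 0.523069 = 11,559.8340

€11,560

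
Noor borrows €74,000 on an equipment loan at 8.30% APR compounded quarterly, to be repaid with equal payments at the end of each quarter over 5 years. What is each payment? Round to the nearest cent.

€4,558.42

i = 0.083/4 = 0.02075 per quarter; n = 5·4 = 20.
PMT = 74000 / ( [1 − (1+0.02075)^(−20)] / 0.02075 ) = 74000 / 16.233702 = 4,558.4182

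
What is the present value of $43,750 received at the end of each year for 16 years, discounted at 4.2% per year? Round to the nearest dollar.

PV = PMT · [1 − (1+i)^(−n)] / i = 43750 · 11.482245 = 502,348.2342

$502,348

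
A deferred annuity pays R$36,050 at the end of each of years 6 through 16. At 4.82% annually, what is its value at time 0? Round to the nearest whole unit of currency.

R$238,899

PV at t=5 (ordinary 11-year annuity): 36050 × a(11|0.0482) = 36050 × 8.385500 = 302,297.2590
Discount back 5 years: 302,297.2590 × (1+0.0482)^(−5) = 302,297.2590 × 0.790277 = 238,898.5053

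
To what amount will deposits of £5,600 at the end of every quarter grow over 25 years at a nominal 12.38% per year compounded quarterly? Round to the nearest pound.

£3,632,246

With 4 periods per year: i = 0.03095, n = 100.
FV = 5600 × [(1+0.03095)^100 − 1] / 0.03095 = 5600 × 648.615392 = 3,632,246.1976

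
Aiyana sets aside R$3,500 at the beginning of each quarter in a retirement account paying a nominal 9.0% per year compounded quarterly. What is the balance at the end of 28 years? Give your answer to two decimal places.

R$1,763,329.19

i = 0.09/4 = 0.0225 per quarter; n = 28·4 = 112.
FV = PMT · [(1+i)^n − 1] / i × (1+i) = 3500 · 503.808339 = 1,763,329.1873
Payments are at the start of each period, so multiply by (1+i).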